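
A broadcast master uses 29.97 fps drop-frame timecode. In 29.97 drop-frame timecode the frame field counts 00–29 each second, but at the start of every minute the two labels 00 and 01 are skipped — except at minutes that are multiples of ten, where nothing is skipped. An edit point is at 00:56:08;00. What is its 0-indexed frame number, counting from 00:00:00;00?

Complete 10-minute blocks: 5, each 17982 frames → 89910.
Remaining 6 whole minutes in the current block: 1800 + 5 × 1798 = 10790 frames.
Within the current minute: 8 × 30 + 0 − 2 = 238 (labels ;00/;01 skipped at this minute). Total = 89910 + 10790 + 238 = 100938.

100938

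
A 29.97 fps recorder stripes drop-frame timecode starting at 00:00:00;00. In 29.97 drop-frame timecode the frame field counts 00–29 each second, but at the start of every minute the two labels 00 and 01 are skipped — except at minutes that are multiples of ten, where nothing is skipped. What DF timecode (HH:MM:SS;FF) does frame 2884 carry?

Each 10-minute DF block holds 10 × 60 × 30 − 9 × 2 = 17982 frames. 2884 ÷ 17982 → 0 full blocks, remainder 2884.
Within the partial block the first minute is 1800 frames and each further minute 1798, so 1 further minute boundary passed. Total skipped labels = 18 × 0 + 2 × 1 = 2.
Non-drop label index = 2884 + 2 = 2886; at 30 labels/s that is 00:01:36:06, i.e. DF 00:01:36;06.

00:01:36;06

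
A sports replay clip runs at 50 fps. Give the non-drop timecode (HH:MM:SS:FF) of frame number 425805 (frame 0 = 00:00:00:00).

02:21:56:05

425805 ÷ 50 = 8516 full seconds, remainder 5 frames.
8516 s = 2 h 21 min 56 s.
Timecode: 02:21:56:05.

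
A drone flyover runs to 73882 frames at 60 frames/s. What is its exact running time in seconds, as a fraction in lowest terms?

Running time = 73882 ÷ (60) = 73882 × 1/60 = 36941/30 s.

36941/30 seconds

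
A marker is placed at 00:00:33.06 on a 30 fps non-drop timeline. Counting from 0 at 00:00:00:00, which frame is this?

996

Total seconds to the label: (0 × 3600 + 0 × 60 + 33) = 33.
Frame index = 33 × 30 + 6 = 996.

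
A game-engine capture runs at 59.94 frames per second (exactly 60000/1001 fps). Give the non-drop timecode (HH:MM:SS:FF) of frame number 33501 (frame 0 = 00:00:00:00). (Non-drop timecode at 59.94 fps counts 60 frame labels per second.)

00:09:18:21

33501 ÷ 60 = 558 full seconds, remainder 21 frames.
558 s = 0 h 9 min 18 s.
Timecode: 00:09:18:21.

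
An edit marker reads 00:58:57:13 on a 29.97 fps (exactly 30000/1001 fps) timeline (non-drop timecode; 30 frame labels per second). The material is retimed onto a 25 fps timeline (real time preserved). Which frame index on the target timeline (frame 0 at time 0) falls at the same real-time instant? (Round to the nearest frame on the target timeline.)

frame 88524

Source frame index: (0×3600 + 58×60 + 57) × 30 + 13 = 106123.
Real time: 106123 / (30000/1001) = 106229123/30000 s.
Target frame: (106229123/30000) × (25) = 106229123/1200 ≈ 88524.269 → 88524.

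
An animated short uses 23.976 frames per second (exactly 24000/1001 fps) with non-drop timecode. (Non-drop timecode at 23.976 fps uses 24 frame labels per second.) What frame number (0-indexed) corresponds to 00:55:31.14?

Total seconds to the label: (0 × 3600 + 55 × 60 + 31) = 3331.
Frame index = 3331 × 24 + 14 = 79958.

79958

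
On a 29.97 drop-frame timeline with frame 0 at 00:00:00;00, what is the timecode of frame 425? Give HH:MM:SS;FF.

00:00:14;05

Each 10-minute DF block holds 10 × 60 × 30 − 9 × 2 = 17982 frames. 425 ÷ 17982 → 0 full blocks, remainder 425.
Within the partial block the first minute is 1800 frames and each further minute 1798, so 0 further minute boundaries passed. Total skipped labels = 18 × 0 + 2 × 0 = 0.
Non-drop label index = 425 + 0 = 425; at 30 labels/s that is 00:00:14:05, i.e. DF 00:00:14;05.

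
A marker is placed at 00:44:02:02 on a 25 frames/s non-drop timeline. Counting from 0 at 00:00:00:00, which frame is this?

Total seconds to the label: (0 × 3600 + 44 × 60 + 2) = 2642.
Frame index = 2642 × 25 + 2 = 66052.

66052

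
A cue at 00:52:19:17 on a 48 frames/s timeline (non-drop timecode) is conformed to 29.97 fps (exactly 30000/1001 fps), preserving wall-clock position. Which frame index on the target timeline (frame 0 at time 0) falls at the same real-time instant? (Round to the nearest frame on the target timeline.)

frame 94087

Source frame index: (0×3600 + 52×60 + 19) × 48 + 17 = 150689.
Real time: 150689 / (48) = 150689/48 s.
Target frame: (150689/48) × (30000/1001) = 1223125/13 ≈ 94086.538 → 94087.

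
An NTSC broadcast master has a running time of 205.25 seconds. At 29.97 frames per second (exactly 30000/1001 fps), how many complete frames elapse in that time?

6151 frames

Frames = 205.25 × 30000/1001 = 6157500/1001 ≈ 6151.3487.
Complete frames: 6151.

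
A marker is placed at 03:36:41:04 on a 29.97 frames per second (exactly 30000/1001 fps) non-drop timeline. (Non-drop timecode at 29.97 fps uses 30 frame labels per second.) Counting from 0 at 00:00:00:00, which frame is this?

Total seconds to the label: (3 × 3600 + 36 × 60 + 41) = 13001.
Frame index = 13001 × 30 + 4 = 390034.

frame 390034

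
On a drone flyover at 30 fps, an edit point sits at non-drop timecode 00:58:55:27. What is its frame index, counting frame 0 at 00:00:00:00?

Total seconds to the label: (0 × 3600 + 58 × 60 + 55) = 3535.
Frame index = 3535 × 30 + 27 = 106077.

106077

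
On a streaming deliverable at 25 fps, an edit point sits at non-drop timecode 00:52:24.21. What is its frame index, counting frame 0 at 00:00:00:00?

frame 78621

Total seconds to the label: (0 × 3600 + 52 × 60 + 24) = 3144.
Frame index = 3144 × 25 + 21 = 78621.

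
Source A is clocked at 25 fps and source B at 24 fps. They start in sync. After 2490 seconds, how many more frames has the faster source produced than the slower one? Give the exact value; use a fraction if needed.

2490 frames

A emits 25 × 2490 = 62250 frames; B emits 24 × 2490 = 59760.
Difference = 2490 frames; B is behind A.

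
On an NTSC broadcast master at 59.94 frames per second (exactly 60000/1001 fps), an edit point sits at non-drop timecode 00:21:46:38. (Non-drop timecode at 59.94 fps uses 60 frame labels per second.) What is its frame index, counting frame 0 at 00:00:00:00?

Total seconds to the label: (0 × 3600 + 21 × 60 + 46) = 1306.
Frame index = 1306 × 60 + 38 = 78398.

78398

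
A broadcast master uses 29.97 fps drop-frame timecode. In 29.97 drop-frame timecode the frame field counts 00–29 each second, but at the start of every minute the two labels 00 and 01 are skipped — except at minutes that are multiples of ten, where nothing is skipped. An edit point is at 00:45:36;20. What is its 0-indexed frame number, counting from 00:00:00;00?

82018

Complete 10-minute blocks: 4, each 17982 frames → 71928.
Remaining 5 whole minutes in the current block: 1800 + 4 × 1798 = 8992 frames.
Within the current minute: 36 × 30 + 20 − 2 = 1098 (labels ;00/;01 skipped at this minute). Total = 71928 + 8992 + 1098 = 82018.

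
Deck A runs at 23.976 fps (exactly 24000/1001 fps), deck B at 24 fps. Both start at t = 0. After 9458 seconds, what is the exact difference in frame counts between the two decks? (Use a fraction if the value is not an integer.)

226992/1001 frames

A emits 24000/1001 × 9458 = 226992000/1001 frames; B emits 24 × 9458 = 226992.
Difference = 226992/1001 frames (≈ 226.7652); B is ahead of A.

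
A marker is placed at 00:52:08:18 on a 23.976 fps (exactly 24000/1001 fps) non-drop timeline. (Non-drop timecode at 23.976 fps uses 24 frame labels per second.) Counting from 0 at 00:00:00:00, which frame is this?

Total seconds to the label: (0 × 3600 + 52 × 60 + 8) = 3128.
Frame index = 3128 × 24 + 18 = 75090.

75090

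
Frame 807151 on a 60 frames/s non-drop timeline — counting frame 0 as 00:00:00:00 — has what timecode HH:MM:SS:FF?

807151 ÷ 60 = 13452 full seconds, remainder 31 frames.
13452 s = 3 h 44 min 12 s.
Timecode: 03:44:12:31.

03:44:12:31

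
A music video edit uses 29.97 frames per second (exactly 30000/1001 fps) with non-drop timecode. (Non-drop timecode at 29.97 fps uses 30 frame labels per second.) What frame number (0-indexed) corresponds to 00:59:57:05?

Total seconds to the label: (0 × 3600 + 59 × 60 + 57) = 3597.
Frame index = 3597 × 30 + 5 = 107915.

107915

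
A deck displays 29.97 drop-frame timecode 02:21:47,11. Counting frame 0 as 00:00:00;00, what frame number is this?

As if non-drop at 30 labels/s: (2 × 3600 + 21 × 60 + 47) × 30 + 11 = 255221.
Minute boundaries passed: 141; those not divisible by 10: 141 − 14 = 127; dropped labels = 2 × 127 = 254.
Actual frame index = 255221 − 254 = 254967.

254967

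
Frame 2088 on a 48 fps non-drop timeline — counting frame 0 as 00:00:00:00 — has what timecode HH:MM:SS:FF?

2088 ÷ 48 = 43 full seconds, remainder 24 frames.
43 s = 0 h 0 min 43 s.
Timecode: 00:00:43:24.

00:00:43:24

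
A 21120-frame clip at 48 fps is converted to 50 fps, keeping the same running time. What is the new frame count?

22000 frames

Target frames = source frames × (target rate / source rate) = 21120 × (50)/(48) = 21120 × 25/24 = 22000.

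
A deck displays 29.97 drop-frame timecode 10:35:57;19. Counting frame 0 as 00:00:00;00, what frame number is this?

As if non-drop at 30 labels/s: (10 × 3600 + 35 × 60 + 57) × 30 + 19 = 1144729.
Minute boundaries passed: 635; those not divisible by 10: 635 − 63 = 572; dropped labels = 2 × 572 = 1144.
Actual frame index = 1144729 − 1144 = 1143585.

1143585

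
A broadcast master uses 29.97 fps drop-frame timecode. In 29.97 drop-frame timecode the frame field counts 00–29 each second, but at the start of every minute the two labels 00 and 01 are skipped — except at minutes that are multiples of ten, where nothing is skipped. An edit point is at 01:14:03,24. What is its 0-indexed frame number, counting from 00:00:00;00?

Complete 10-minute blocks: 7, each 17982 frames → 125874.
Remaining 4 whole minutes in the current block: 1800 + 3 × 1798 = 7194 frames.
Within the current minute: 3 × 30 + 24 − 2 = 112 (labels ;00/;01 skipped at this minute). Total = 125874 + 7194 + 112 = 133180.

133180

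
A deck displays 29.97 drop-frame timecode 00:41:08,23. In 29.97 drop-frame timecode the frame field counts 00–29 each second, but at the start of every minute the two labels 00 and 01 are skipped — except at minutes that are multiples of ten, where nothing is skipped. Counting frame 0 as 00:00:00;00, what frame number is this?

Complete 10-minute blocks: 4, each 17982 frames → 71928.
Remaining 1 whole minute in the current block: 1800 + 0 × 1798 = 1800 frames.
Within the current minute: 8 × 30 + 23 − 2 = 261 (labels ;00/;01 skipped at this minute). Total = 71928 + 1800 + 261 = 73989.

73989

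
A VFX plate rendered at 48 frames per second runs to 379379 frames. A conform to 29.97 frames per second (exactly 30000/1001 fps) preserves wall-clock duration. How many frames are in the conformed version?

Target frames = source frames × (target rate / source rate) = 379379 × (30000/1001)/(48) = 379379 × 625/1001 = 236875.

236875 frames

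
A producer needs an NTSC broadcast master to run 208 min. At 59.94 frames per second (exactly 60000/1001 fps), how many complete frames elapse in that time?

748051 frames

208 min = 12480 s.
Frames = 12480 × 60000/1001 = 57600000/77 ≈ 748051.9481.
Complete frames: 748051.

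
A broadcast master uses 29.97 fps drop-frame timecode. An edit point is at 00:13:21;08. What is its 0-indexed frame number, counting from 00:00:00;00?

24014

Complete 10-minute blocks: 1, each 17982 frames → 17982.
Remaining 3 whole minutes in the current block: 1800 + 2 × 1798 = 5396 frames.
Within the current minute: 21 × 30 + 8 − 2 = 636 (labels ;00/;01 skipped at this minute). Total = 17982 + 5396 + 636 = 24014.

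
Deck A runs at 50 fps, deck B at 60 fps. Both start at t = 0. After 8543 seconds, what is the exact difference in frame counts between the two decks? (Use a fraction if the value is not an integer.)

A emits 50 × 8543 = 427150 frames; B emits 60 × 8543 = 512580.
Difference = 85430 frames; B is ahead of A.

85430 frames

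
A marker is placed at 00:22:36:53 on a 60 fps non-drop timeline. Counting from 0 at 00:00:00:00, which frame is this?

81413

Total seconds to the label: (0 × 3600 + 22 × 60 + 36) = 1356.
Frame index = 1356 × 60 + 53 = 81413.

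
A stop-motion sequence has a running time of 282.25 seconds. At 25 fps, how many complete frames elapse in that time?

Frames = 282.25 × 25 = 28225/4 ≈ 7056.2500.
Complete frames: 7056.

7056 frames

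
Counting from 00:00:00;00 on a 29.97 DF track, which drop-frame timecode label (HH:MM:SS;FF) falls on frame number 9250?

Ten DF minutes hold 17982 frames, so frame 9250 lies in block 0 (frames 0–17981) with 9250 frames into that block.
The block's first minute is 1800 frames and the rest 1798 each; 9250 frames reaches minute 5, so 0 × 18 + 5 × 2 = 10 labels have been skipped so far.
Adding those back, label number 9250 + 10 = 9260 at 30 labels/s is 308 s + 20 f = 0 h 5 min 8 s frame 20, i.e. 00:05:08;20.

00:05:08;20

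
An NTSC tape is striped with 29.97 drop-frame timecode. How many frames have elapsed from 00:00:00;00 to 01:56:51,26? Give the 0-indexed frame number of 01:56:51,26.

As if non-drop at 30 labels/s: (1 × 3600 + 56 × 60 + 51) × 30 + 26 = 210356.
Minute boundaries passed: 116; those not divisible by 10: 116 − 11 = 105; dropped labels = 2 × 105 = 210.
Actual frame index = 210356 − 210 = 210146.

210146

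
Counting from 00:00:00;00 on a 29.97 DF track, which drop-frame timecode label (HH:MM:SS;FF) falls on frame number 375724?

Each 10-minute DF block holds 10 × 60 × 30 − 9 × 2 = 17982 frames. 375724 ÷ 17982 → 20 full blocks, remainder 16084.
Within the partial block the first minute is 1800 frames and each further minute 1798, so 8 further minute boundaries passed. Total skipped labels = 18 × 20 + 2 × 8 = 376.
Non-drop label index = 375724 + 376 = 376100; at 30 labels/s that is 03:28:56:20, i.e. DF 03:28:56;20.

03:28:56;20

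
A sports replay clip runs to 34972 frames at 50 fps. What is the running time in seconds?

699.44 seconds

Running time = 34972 / (50) = 699.44 s.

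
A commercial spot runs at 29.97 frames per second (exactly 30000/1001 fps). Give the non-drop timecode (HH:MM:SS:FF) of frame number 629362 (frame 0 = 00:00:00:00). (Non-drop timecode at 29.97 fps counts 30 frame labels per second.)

05:49:38:22

629362 ÷ 30 = 20978 full seconds, remainder 22 frames.
20978 s = 5 h 49 min 38 s.
Timecode: 05:49:38:22.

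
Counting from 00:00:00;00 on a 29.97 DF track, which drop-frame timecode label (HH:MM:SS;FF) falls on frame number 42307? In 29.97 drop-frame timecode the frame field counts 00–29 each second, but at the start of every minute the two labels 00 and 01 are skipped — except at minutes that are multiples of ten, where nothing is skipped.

Ten DF minutes hold 17982 frames, so frame 42307 lies in block 2 (frames 35964–53945) with 6343 frames into that block.
The block's first minute is 1800 frames and the rest 1798 each; 6343 frames reaches minute 3, so 2 × 18 + 3 × 2 = 42 labels have been skipped so far.
Adding those back, label number 42307 + 42 = 42349 at 30 labels/s is 1411 s + 19 f = 0 h 23 min 31 s frame 19, i.e. 00:23:31;19.

00:23:31;19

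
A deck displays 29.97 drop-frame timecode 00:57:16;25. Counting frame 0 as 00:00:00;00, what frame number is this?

As if non-drop at 30 labels/s: (0 × 3600 + 57 × 60 + 16) × 30 + 25 = 103105.
Minute boundaries passed: 57; those not divisible by 10: 57 − 5 = 52; dropped labels = 2 × 52 = 104.
Actual frame index = 103105 − 104 = 103001.

103001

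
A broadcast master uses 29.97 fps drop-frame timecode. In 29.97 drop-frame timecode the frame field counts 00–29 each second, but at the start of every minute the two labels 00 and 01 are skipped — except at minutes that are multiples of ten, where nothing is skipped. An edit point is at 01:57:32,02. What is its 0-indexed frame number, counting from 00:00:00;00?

As if non-drop at 30 labels/s: (1 × 3600 + 57 × 60 + 32) × 30 + 2 = 211562.
Minute boundaries passed: 117; those not divisible by 10: 117 − 11 = 106; dropped labels = 2 × 106 = 212.
Actual frame index = 211562 − 212 = 211350.

211350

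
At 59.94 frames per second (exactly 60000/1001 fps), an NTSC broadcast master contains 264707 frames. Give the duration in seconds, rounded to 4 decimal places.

Running time = 264707 × 1001/60000 = 264971707/60000 s ≈ 4416.1951 s.

4416.1951 seconds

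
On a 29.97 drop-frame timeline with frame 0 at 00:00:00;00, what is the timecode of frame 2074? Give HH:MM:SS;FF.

Ten DF minutes hold 17982 frames, so frame 2074 lies in block 0 (frames 0–17981) with 2074 frames into that block.
The block's first minute is 1800 frames and the rest 1798 each; 2074 frames reaches minute 1, so 0 × 18 + 1 × 2 = 2 labels have been skipped so far.
Adding those back, label number 2074 + 2 = 2076 at 30 labels/s is 69 s + 6 f = 0 h 1 min 9 s frame 6, i.e. 00:01:09;06.

00:01:09;06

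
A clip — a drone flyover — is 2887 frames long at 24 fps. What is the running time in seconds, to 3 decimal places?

Running time = 2887 × 1/24 = 2887/24 s ≈ 120.292 s.

120.292 seconds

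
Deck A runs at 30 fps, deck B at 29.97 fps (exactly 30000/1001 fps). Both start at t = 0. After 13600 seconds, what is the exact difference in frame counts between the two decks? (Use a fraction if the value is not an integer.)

A emits 30 × 13600 = 408000 frames; B emits 30000/1001 × 13600 = 408000000/1001.
Difference = 408000/1001 frames (≈ 407.5924); B is behind A.

408000/1001 frames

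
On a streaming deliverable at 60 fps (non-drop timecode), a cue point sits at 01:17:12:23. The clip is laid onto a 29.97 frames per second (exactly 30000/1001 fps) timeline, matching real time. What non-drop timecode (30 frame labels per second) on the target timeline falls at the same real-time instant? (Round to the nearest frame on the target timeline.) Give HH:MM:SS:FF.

Source frame index: (1×3600 + 17×60 + 12) × 60 + 23 = 277943.
Real time: 277943 / (60) = 277943/60 s.
Target frame: (277943/60) × (30000/1001) = 138971500/1001 ≈ 138832.667 → 138833.
At 30 labels/s: frame 138833 → 01:17:07:23.

01:17:07:23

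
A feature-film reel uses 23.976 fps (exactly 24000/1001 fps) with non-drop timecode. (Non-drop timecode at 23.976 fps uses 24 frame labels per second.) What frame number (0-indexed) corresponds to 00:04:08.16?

Total seconds to the label: (0 × 3600 + 4 × 60 + 8) = 248.
Frame index = 248 × 24 + 16 = 5968.

frame 5968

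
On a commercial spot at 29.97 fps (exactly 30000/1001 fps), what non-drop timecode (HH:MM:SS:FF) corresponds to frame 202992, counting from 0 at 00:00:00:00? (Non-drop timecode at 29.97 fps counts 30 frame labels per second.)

01:52:46:12

202992 ÷ 30 = 6766 full seconds, remainder 12 frames.
6766 s = 1 h 52 min 46 s.
Timecode: 01:52:46:12.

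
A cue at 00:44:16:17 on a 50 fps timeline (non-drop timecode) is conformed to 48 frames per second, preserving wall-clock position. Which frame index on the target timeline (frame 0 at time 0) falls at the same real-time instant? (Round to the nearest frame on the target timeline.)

Source frame index: (0×3600 + 44×60 + 16) × 50 + 17 = 132817.
Real time: 132817 / (50) = 132817/50 s.
Target frame: (132817/50) × (48) = 3187608/25 ≈ 127504.320 → 127504.

frame 127504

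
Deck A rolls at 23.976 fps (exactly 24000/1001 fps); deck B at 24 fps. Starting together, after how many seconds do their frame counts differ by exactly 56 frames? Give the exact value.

The gap grows by |24 − 24000/1001| = 24/1001 frames per second.
Time for a 56-frame gap: 56 ÷ (24/1001) = 7007/3 s.

7007/3 seconds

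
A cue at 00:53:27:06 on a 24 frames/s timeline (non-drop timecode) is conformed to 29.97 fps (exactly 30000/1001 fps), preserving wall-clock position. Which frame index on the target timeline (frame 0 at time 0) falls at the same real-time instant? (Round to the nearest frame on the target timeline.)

frame 96121

Source frame index: (0×3600 + 53×60 + 27) × 24 + 6 = 76974.
Real time: 76974 / (24) = 12829/4 s.
Target frame: (12829/4) × (30000/1001) = 96217500/1001 ≈ 96121.379 → 96121.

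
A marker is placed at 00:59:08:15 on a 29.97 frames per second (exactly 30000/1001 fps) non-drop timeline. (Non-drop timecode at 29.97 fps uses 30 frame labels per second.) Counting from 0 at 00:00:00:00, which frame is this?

106455

Total seconds to the label: (0 × 3600 + 59 × 60 + 8) = 3548.
Frame index = 3548 × 30 + 15 = 106455.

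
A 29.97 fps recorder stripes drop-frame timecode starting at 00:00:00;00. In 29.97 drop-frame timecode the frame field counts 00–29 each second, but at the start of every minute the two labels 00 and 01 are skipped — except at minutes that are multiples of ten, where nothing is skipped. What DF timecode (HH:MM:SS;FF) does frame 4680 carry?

Ten DF minutes hold 17982 frames, so frame 4680 lies in block 0 (frames 0–17981) with 4680 frames into that block.
The block's first minute is 1800 frames and the rest 1798 each; 4680 frames reaches minute 2, so 0 × 18 + 2 × 2 = 4 labels have been skipped so far.
Adding those back, label number 4680 + 4 = 4684 at 30 labels/s is 156 s + 4 f = 0 h 2 min 36 s frame 4, i.e. 00:02:36;04.

00:02:36;04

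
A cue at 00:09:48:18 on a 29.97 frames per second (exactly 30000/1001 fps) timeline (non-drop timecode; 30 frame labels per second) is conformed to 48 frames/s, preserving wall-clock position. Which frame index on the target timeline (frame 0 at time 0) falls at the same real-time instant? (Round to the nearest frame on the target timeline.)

frame 28281

Source frame index: (0×3600 + 9×60 + 48) × 30 + 18 = 17658.
Real time: 17658 / (30000/1001) = 2945943/5000 s.
Target frame: (2945943/5000) × (48) = 17675658/625 ≈ 28281.053 → 28281.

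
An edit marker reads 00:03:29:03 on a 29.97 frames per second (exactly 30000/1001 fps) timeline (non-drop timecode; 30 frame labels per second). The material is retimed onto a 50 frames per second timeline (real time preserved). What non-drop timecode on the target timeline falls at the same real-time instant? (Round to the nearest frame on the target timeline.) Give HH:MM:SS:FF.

00:03:29:15

Source frame index: (0×3600 + 3×60 + 29) × 30 + 3 = 6273.
Real time: 6273 / (30000/1001) = 2093091/10000 s.
Target frame: (2093091/10000) × (50) = 2093091/200 ≈ 10465.455 → 10465.
At 50 labels/s: frame 10465 → 00:03:29:15.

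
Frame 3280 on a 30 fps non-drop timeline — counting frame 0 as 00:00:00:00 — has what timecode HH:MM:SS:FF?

00:01:49:10

3280 ÷ 30 = 109 full seconds, remainder 10 frames.
109 s = 0 h 1 min 49 s.
Timecode: 00:01:49:10.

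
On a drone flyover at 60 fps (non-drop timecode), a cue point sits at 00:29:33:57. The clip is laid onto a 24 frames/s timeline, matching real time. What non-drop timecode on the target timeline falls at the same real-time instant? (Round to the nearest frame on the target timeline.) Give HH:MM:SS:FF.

00:29:33:23

Source frame index: (0×3600 + 29×60 + 33) × 60 + 57 = 106437.
Real time: 106437 / (60) = 35479/20 s.
Target frame: (35479/20) × (24) = 212874/5 ≈ 42574.800 → 42575.
At 24 labels/s: frame 42575 → 00:29:33:23.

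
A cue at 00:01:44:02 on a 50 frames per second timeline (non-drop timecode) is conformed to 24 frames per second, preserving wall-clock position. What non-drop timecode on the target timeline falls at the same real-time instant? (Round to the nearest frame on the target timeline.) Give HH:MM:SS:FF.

00:01:44:01

Source frame index: (0×3600 + 1×60 + 44) × 50 + 2 = 5202.
Real time: 5202 / (50) = 2601/25 s.
Target frame: (2601/25) × (24) = 62424/25 ≈ 2496.960 → 2497.
At 24 labels/s: frame 2497 → 00:01:44:01.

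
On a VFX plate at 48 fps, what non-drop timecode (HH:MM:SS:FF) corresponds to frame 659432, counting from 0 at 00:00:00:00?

03:48:58:08

659432 ÷ 48 = 13738 full seconds, remainder 8 frames.
13738 s = 3 h 48 min 58 s.
Timecode: 03:48:58:08.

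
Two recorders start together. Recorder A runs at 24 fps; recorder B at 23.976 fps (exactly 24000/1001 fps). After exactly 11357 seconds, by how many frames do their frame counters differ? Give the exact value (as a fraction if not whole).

272568/1001 frames

A emits 24 × 11357 = 272568 frames; B emits 24000/1001 × 11357 = 272568000/1001.
Difference = 272568/1001 frames (≈ 272.2957); B is behind A.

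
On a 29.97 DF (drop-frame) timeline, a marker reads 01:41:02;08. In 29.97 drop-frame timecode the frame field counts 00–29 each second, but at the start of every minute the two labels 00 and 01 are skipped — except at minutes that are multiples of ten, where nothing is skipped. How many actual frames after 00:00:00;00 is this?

181686

As if non-drop at 30 labels/s: (1 × 3600 + 41 × 60 + 2) × 30 + 8 = 181868.
Minute boundaries passed: 101; those not divisible by 10: 101 − 10 = 91; dropped labels = 2 × 91 = 182.
Actual frame index = 181868 − 182 = 181686.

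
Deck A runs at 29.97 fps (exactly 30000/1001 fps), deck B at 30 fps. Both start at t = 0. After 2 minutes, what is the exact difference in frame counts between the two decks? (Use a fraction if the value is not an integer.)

2 min = 120 s.
A emits 30000/1001 × 120 = 3600000/1001 frames; B emits 30 × 120 = 3600.
Difference = 3600/1001 frames (≈ 3.5964); B is ahead of A.

3600/1001 frames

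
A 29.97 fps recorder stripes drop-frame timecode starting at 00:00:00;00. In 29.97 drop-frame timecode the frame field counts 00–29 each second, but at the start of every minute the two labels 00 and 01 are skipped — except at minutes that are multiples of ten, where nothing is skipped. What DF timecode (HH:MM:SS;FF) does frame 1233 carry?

00:00:41;03

Ten DF minutes hold 17982 frames, so frame 1233 lies in block 0 (frames 0–17981) with 1233 frames into that block.
The block's first minute is 1800 frames and the rest 1798 each; 1233 frames reaches minute 0, so 0 × 18 + 0 × 2 = 0 labels have been skipped so far.
Adding those back, label number 1233 + 0 = 1233 at 30 labels/s is 41 s + 3 f = 0 h 0 min 41 s frame 3, i.e. 00:00:41;03.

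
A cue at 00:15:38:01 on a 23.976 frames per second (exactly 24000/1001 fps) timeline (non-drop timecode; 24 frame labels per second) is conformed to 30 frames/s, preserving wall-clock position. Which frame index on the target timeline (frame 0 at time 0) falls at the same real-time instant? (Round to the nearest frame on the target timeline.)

frame 28169

Source frame index: (0×3600 + 15×60 + 38) × 24 + 1 = 22513.
Real time: 22513 / (24000/1001) = 22535513/24000 s.
Target frame: (22535513/24000) × (30) = 22535513/800 ≈ 28169.391 → 28169.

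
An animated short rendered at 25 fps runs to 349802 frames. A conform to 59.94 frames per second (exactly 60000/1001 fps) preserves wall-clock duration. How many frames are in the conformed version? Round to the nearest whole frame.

Frames at target rate = 349802 × (60000/1001) / (25) = 839524800/1001 ≈ 838686.114.
Nearest whole frame: 838686.

838686 frames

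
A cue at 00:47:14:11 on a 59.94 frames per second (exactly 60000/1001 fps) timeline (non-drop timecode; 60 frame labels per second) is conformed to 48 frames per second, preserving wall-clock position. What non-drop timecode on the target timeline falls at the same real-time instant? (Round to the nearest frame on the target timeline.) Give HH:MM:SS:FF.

Source frame index: (0×3600 + 47×60 + 14) × 60 + 11 = 170051.
Real time: 170051 / (60000/1001) = 170221051/60000 s.
Target frame: (170221051/60000) × (48) = 170221051/1250 ≈ 136176.841 → 136177.
At 48 labels/s: frame 136177 → 00:47:17:01.

00:47:17:01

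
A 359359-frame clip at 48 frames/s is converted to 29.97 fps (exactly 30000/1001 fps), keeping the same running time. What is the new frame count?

Target frames = source frames × (target rate / source rate) = 359359 × (30000/1001)/(48) = 359359 × 625/1001 = 224375.

224375 frames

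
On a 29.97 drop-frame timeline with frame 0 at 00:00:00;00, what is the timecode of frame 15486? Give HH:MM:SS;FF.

00:08:36;22

Ten DF minutes hold 17982 frames, so frame 15486 lies in block 0 (frames 0–17981) with 15486 frames into that block.
The block's first minute is 1800 frames and the rest 1798 each; 15486 frames reaches minute 8, so 0 × 18 + 8 × 2 = 16 labels have been skipped so far.
Adding those back, label number 15486 + 16 = 15502 at 30 labels/s is 516 s + 22 f = 0 h 8 min 36 s frame 22, i.e. 00:08:36;22.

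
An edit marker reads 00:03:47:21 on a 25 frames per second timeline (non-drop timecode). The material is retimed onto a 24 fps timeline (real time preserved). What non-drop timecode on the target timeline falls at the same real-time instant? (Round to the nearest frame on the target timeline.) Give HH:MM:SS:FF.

Source frame index: (0×3600 + 3×60 + 47) × 25 + 21 = 5696.
Real time: 5696 / (25) = 5696/25 s.
Target frame: (5696/25) × (24) = 136704/25 ≈ 5468.160 → 5468.
At 24 labels/s: frame 5468 → 00:03:47:20.

00:03:47:20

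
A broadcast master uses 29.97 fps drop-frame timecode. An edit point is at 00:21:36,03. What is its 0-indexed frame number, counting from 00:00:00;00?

As if non-drop at 30 labels/s: (0 × 3600 + 21 × 60 + 36) × 30 + 3 = 38883.
Minute boundaries passed: 21; those not divisible by 10: 21 − 2 = 19; dropped labels = 2 × 19 = 38.
Actual frame index = 38883 − 38 = 38845.

38845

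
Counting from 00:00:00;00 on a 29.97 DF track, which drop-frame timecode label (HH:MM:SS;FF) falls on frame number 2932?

Each 10-minute DF block holds 10 × 60 × 30 − 9 × 2 = 17982 frames. 2932 ÷ 17982 → 0 full blocks, remainder 2932.
Within the partial block the first minute is 1800 frames and each further minute 1798, so 1 further minute boundary passed. Total skipped labels = 18 × 0 + 2 × 1 = 2.
Non-drop label index = 2932 + 2 = 2934; at 30 labels/s that is 00:01:37:24, i.e. DF 00:01:37;24.

00:01:37;24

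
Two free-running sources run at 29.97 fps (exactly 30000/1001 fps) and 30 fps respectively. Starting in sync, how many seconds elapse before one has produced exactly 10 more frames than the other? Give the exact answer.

The gap grows by |30 − 30000/1001| = 30/1001 frames per second.
Time for a 10-frame gap: 10 ÷ (30/1001) = 1001/3 s.

1001/3 seconds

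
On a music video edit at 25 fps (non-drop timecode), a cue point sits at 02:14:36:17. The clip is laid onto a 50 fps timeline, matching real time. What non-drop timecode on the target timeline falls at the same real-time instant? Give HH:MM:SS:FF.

02:14:36:34

Source frame index: (2×3600 + 14×60 + 36) × 25 + 17 = 201917.
Real time: 201917 / (25) = 201917/25 s.
Target frame: (201917/25) × (50) = 403834.
At 50 labels/s: frame 403834 → 02:14:36:34.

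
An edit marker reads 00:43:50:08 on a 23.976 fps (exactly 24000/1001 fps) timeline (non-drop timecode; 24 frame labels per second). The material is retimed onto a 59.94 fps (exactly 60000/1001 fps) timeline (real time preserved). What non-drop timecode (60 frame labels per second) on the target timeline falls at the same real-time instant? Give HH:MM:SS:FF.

00:43:50:20

Source frame index: (0×3600 + 43×60 + 50) × 24 + 8 = 63128.
Real time: 63128 / (24000/1001) = 7898891/3000 s.
Target frame: (7898891/3000) × (60000/1001) = 157820.
At 60 labels/s: frame 157820 → 00:43:50:20.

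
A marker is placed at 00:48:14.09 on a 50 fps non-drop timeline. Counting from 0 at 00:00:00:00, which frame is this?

frame 144709

Total seconds to the label: (0 × 3600 + 48 × 60 + 14) = 2894.
Frame index = 2894 × 50 + 9 = 144709.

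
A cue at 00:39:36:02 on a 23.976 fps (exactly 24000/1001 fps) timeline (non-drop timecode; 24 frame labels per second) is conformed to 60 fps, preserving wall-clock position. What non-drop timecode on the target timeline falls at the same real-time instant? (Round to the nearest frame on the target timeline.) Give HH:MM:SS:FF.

Source frame index: (0×3600 + 39×60 + 36) × 24 + 2 = 57026.
Real time: 57026 / (24000/1001) = 28541513/12000 s.
Target frame: (28541513/12000) × (60) = 28541513/200 ≈ 142707.565 → 142708.
At 60 labels/s: frame 142708 → 00:39:38:28.

00:39:38:28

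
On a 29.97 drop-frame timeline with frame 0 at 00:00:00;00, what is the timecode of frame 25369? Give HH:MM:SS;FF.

Each 10-minute DF block holds 10 × 60 × 30 − 9 × 2 = 17982 frames. 25369 ÷ 17982 → 1 full block, remainder 7387.
Within the partial block the first minute is 1800 frames and each further minute 1798, so 4 further minute boundaries passed. Total skipped labels = 18 × 1 + 2 × 4 = 26.
Non-drop label index = 25369 + 26 = 25395; at 30 labels/s that is 00:14:06:15, i.e. DF 00:14:06;15.

00:14:06;15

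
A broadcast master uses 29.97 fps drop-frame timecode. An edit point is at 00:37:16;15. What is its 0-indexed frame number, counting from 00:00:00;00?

67027

Complete 10-minute blocks: 3, each 17982 frames → 53946.
Remaining 7 whole minutes in the current block: 1800 + 6 × 1798 = 12588 frames.
Within the current minute: 16 × 30 + 15 − 2 = 493 (labels ;00/;01 skipped at this minute). Total = 53946 + 12588 + 493 = 67027.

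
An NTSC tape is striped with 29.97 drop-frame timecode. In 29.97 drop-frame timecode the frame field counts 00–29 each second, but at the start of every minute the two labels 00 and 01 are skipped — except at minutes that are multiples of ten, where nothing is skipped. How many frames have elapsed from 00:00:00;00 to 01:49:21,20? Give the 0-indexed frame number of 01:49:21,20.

As if non-drop at 30 labels/s: (1 × 3600 + 49 × 60 + 21) × 30 + 20 = 196850.
Minute boundaries passed: 109; those not divisible by 10: 109 − 10 = 99; dropped labels = 2 × 99 = 198.
Actual frame index = 196850 − 198 = 196652.

196652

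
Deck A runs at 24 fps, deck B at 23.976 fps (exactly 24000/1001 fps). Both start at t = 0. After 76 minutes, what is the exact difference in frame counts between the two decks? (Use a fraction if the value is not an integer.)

109440/1001 frames

76 min = 4560 s.
A emits 24 × 4560 = 109440 frames; B emits 24000/1001 × 4560 = 109440000/1001.
Difference = 109440/1001 frames (≈ 109.3307); B is behind A.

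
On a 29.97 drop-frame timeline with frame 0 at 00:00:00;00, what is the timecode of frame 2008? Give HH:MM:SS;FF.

Ten DF minutes hold 17982 frames, so frame 2008 lies in block 0 (frames 0–17981) with 2008 frames into that block.
The block's first minute is 1800 frames and the rest 1798 each; 2008 frames reaches minute 1, so 0 × 18 + 1 × 2 = 2 labels have been skipped so far.
Adding those back, label number 2008 + 2 = 2010 at 30 labels/s is 67 s + 0 f = 0 h 1 min 7 s frame 0, i.e. 00:01:07;00.

00:01:07;00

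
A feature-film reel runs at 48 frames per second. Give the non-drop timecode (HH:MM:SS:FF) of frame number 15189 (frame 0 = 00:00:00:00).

15189 ÷ 48 = 316 full seconds, remainder 21 frames.
316 s = 0 h 5 min 16 s.
Timecode: 00:05:16:21.

00:05:16:21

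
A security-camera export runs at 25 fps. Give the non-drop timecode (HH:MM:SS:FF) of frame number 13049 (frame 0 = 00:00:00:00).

13049 ÷ 25 = 521 full seconds, remainder 24 frames.
521 s = 0 h 8 min 41 s.
Timecode: 00:08:41:24.

00:08:41:24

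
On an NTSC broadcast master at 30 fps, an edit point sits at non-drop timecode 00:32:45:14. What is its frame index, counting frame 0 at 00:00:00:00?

58964

Total seconds to the label: (0 × 3600 + 32 × 60 + 45) = 1965.
Frame index = 1965 × 30 + 14 = 58964.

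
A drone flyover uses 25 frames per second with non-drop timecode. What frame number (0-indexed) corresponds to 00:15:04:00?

Total seconds to the label: (0 × 3600 + 15 × 60 + 4) = 904.
Frame index = 904 × 25 + 0 = 22600.

frame 22600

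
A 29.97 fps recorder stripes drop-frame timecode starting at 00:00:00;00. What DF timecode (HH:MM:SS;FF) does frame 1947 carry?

Each 10-minute DF block holds 10 × 60 × 30 − 9 × 2 = 17982 frames. 1947 ÷ 17982 → 0 full blocks, remainder 1947.
Within the partial block the first minute is 1800 frames and each further minute 1798, so 1 further minute boundary passed. Total skipped labels = 18 × 0 + 2 × 1 = 2.
Non-drop label index = 1947 + 2 = 1949; at 30 labels/s that is 00:01:04:29, i.e. DF 00:01:04;29.

00:01:04;29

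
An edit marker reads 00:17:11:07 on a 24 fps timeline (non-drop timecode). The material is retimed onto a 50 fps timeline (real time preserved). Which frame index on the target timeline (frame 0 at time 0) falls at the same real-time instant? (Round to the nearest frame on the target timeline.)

Source frame index: (0×3600 + 17×60 + 11) × 24 + 7 = 24751.
Real time: 24751 / (24) = 24751/24 s.
Target frame: (24751/24) × (50) = 618775/12 ≈ 51564.583 → 51565.

frame 51565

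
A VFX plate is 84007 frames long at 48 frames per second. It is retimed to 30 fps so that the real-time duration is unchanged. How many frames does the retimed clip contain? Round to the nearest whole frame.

52504 frames

Frames at target rate = 84007 × (30) / (48) = 420035/8 ≈ 52504.375.
Nearest whole frame: 52504.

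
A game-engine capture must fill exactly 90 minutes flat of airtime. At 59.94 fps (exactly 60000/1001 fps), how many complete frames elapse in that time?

323676 frames

90 min = 5400 s.
Frames = 5400 × 60000/1001 = 324000000/1001 ≈ 323676.3237.
Complete frames: 323676.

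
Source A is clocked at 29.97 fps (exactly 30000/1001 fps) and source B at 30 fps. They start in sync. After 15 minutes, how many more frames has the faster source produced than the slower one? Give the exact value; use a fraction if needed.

15 min = 900 s.
A emits 30000/1001 × 900 = 27000000/1001 frames; B emits 30 × 900 = 27000.
Difference = 27000/1001 frames (≈ 26.9730); B is ahead of A.

27000/1001 frames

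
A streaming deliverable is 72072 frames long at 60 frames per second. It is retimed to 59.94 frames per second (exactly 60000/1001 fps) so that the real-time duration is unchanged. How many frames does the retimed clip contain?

72000 frames

Target frames = source frames × (target rate / source rate) = 72072 × (60000/1001)/(60) = 72072 × 1000/1001 = 72000.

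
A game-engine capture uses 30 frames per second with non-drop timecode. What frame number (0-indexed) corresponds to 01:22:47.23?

frame 149033

Total seconds to the label: (1 × 3600 + 22 × 60 + 47) = 4967.
Frame index = 4967 × 30 + 23 = 149033.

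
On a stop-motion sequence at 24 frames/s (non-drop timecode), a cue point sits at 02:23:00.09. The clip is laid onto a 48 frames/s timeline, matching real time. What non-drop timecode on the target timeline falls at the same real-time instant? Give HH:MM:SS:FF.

02:23:00:18

Source frame index: (2×3600 + 23×60 + 0) × 24 + 9 = 205929.
Real time: 205929 / (24) = 68643/8 s.
Target frame: (68643/8) × (48) = 411858.
At 48 labels/s: frame 411858 → 02:23:00:18.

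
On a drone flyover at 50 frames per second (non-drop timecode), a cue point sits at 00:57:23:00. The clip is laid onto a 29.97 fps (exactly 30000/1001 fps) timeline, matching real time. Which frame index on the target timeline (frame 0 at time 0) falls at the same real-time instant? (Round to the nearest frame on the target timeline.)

frame 103187

Source frame index: (0×3600 + 57×60 + 23) × 50 + 0 = 172150.
Real time: 172150 / (50) = 3443 s.
Target frame: (3443) × (30000/1001) = 9390000/91 ≈ 103186.813 → 103187.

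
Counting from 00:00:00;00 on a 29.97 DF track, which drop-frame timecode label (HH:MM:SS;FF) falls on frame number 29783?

00:16:33;23

Ten DF minutes hold 17982 frames, so frame 29783 lies in block 1 (frames 17982–35963) with 11801 frames into that block.
The block's first minute is 1800 frames and the rest 1798 each; 11801 frames reaches minute 6, so 1 × 18 + 6 × 2 = 30 labels have been skipped so far.
Adding those back, label number 29783 + 30 = 29813 at 30 labels/s is 993 s + 23 f = 0 h 16 min 33 s frame 23, i.e. 00:16:33;23.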